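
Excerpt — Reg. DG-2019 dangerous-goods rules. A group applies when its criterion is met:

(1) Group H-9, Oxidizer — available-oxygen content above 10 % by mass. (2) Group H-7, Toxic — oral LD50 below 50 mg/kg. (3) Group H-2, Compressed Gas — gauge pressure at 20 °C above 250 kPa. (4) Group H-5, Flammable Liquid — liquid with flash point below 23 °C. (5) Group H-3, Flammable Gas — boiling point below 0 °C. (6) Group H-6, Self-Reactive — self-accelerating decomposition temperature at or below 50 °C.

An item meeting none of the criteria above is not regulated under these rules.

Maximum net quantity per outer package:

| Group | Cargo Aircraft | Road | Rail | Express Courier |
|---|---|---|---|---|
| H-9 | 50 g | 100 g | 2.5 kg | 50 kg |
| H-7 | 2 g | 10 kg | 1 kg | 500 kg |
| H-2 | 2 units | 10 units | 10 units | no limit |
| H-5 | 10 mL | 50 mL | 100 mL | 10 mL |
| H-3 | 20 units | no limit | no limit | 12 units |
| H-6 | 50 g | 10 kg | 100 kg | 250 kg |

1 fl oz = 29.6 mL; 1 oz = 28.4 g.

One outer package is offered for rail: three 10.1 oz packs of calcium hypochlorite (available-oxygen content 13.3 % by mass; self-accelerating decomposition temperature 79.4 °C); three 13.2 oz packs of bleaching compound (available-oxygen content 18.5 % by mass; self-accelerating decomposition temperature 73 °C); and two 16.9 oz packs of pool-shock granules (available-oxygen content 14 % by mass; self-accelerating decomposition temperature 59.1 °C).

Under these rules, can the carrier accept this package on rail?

Available-oxygen content 13.3 % by mass meets the Group H-9 criterion (Oxidizer), so the calcium hypochlorite is Group H-9.
With available-oxygen content 18.5 % by mass (> 10 % by mass), the bleaching compound falls in Group H-9.
Pool-shock granules: available-oxygen content 14 % by mass > 10 % by mass → Group H-9 (Oxidizer).
Group H-9 net quantity: (three 10.1 oz packs = 860.52 g) + (three 13.2 oz packs = 1124.64 g) + (two 16.9 oz packs = 959.92 g) = 2945.08 g.
2945.08 g exceeds the rail limit of 2.5 kg for Group H-9.

No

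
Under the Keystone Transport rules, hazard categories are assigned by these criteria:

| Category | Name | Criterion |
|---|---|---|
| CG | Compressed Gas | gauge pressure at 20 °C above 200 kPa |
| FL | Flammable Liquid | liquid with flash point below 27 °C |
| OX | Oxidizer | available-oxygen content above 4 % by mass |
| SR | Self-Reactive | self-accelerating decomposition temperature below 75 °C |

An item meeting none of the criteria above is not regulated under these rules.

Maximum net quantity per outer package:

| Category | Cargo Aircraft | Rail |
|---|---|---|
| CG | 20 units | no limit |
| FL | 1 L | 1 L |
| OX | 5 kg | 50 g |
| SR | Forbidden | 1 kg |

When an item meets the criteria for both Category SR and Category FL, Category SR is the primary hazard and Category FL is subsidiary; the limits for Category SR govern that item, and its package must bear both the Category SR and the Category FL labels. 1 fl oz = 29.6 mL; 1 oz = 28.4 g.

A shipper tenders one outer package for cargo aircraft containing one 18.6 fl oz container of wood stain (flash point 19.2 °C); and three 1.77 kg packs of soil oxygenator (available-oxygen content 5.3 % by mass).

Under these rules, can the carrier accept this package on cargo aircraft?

No

The wood stain has flash point 19.2 °C, which is < 27 °C, so it is Category FL (Flammable Liquid).
Available-oxygen content 5.3 % by mass meets the Category OX criterion (Oxidizer), so the soil oxygenator is Category OX.
Category FL quantity: one 18.6 fl oz container = 550.56 mL.
That is within the Category FL cargo aircraft limit of 1 L.
Category OX quantity: three 1.77 kg packs = 5.31 kg.
5.31 kg exceeds the cargo aircraft limit of 5 kg for Category OX.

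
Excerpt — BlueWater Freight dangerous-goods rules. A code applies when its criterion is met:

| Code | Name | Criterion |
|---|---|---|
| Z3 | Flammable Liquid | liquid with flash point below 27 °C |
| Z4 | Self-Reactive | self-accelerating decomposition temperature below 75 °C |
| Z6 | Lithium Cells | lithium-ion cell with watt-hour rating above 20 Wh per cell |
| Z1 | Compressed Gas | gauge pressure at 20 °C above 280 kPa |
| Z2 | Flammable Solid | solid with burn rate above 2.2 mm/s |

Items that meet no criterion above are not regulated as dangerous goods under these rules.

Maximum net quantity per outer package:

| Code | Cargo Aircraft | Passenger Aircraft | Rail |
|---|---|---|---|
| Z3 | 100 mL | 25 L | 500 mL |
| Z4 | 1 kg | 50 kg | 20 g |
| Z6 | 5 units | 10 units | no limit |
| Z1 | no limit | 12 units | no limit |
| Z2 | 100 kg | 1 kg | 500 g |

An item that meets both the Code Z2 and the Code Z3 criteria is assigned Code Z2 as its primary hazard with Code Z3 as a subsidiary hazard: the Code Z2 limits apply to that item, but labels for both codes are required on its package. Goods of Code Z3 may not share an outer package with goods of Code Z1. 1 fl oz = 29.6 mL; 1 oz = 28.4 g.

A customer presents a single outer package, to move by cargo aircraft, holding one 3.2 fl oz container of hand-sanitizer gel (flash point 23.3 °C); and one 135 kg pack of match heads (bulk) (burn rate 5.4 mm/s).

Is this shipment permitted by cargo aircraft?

Hand-sanitizer gel: flash point 23.3 °C < 27 °C → Code Z3 (Flammable Liquid).
The match heads (bulk) have burn rate 5.4 mm/s, which is > 2.2 mm/s, so they are Code Z2 (Flammable Solid).
Code Z3 quantity: one 3.2 fl oz container = 94.72 mL.
That is within the Code Z3 cargo aircraft limit of 100 mL.
Code Z2 quantity: 135 kg.
135 kg exceeds the cargo aircraft limit of 100 kg for Code Z2.
The segregation rule (Code Z3 with Code Z1) does not apply to Code Z3 with Code Z2.

No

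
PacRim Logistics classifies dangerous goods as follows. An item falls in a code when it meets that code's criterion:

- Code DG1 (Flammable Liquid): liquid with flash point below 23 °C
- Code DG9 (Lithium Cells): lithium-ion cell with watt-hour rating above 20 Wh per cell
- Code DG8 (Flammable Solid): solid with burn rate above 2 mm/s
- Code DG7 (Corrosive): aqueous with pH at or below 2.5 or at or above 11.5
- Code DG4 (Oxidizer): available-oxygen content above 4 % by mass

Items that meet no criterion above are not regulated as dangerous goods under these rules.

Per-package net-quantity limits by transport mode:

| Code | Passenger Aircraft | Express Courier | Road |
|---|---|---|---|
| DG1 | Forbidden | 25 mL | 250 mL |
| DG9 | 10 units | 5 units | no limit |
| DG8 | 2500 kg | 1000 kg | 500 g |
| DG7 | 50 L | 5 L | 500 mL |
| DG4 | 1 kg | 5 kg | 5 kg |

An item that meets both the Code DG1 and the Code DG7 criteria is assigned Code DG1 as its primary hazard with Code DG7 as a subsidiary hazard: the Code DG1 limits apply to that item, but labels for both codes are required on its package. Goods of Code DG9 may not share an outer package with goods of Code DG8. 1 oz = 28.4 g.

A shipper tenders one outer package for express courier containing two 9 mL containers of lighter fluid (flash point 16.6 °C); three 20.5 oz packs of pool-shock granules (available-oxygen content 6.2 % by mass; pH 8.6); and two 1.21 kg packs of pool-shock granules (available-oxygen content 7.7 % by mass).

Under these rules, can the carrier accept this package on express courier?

Yes

Lighter fluid: flash point 16.6 °C < 23 °C → Code DG1 (Flammable Liquid).
With available-oxygen content 6.2 % by mass (> 4 % by mass), the pool-shock granules fall in Code DG4.
Available-oxygen content 7.7 % by mass meets the Code DG4 criterion (Oxidizer), so the pool-shock granules are Code DG4.
Code DG4 net quantity: (three 20.5 oz packs = 1746.6 g) + (two 1.21 kg packs = 2.42 kg) = 4166.6 g.
4166.6 g is within the express courier limit of 5 kg for Code DG4.
Code DG1 quantity: two 9 mL containers = 18 mL.
18 mL ≤ 25 mL (express courier limit, Code DG1) — within limit.
The segregation rule (Code DG9 with Code DG8) does not apply to Code DG4 with Code DG1.
Every hazard code is within its express courier limit and no segregation rule is violated.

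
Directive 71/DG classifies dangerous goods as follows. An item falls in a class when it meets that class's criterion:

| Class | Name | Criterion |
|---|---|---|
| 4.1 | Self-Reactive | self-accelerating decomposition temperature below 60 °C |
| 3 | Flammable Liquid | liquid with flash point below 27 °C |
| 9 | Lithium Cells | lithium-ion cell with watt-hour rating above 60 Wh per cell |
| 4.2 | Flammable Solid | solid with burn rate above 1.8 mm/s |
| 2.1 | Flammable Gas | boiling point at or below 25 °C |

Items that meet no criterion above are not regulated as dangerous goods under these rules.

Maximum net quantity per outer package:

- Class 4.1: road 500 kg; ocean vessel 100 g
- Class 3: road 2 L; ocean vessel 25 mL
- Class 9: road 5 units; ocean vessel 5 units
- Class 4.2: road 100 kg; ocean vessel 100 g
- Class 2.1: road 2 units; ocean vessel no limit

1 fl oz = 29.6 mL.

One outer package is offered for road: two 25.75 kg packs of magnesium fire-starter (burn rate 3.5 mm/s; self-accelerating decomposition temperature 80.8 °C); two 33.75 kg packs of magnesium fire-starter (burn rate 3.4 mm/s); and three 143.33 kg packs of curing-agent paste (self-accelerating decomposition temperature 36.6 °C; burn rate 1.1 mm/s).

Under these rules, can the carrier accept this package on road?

Burn rate 3.5 mm/s meets the Class 4.2 criterion (Flammable Solid), so the magnesium fire-starter is Class 4.2.
Magnesium fire-starter: burn rate 3.4 mm/s > 1.8 mm/s → Class 4.2 (Flammable Solid).
The curing-agent paste has self-accelerating decomposition temperature 36.6 °C, which is < 60 °C, so it is Class 4.1 (Self-Reactive).
Total Class 4.2: (two 25.75 kg packs = 51.5 kg) + (two 33.75 kg packs = 67.5 kg) = 119 kg.
119 kg exceeds the road limit of 100 kg for Class 4.2.
Class 4.1 quantity: three 143.33 kg packs = 429.99 kg.
That is within the Class 4.1 road limit of 500 kg.

No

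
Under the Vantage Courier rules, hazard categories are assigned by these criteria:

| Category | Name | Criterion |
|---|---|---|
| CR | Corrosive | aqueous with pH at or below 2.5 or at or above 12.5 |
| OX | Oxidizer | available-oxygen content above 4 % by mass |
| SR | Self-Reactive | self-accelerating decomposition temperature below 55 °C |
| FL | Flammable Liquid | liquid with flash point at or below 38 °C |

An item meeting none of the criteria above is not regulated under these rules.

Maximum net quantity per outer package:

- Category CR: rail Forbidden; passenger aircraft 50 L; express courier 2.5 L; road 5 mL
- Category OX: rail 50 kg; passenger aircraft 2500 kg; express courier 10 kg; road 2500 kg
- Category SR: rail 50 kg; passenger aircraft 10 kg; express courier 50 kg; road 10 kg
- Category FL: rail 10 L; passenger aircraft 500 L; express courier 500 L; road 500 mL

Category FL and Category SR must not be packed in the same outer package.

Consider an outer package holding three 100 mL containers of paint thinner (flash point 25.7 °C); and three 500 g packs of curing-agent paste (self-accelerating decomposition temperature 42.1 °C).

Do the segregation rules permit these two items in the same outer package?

No

Paint thinner: flash point 25.7 °C ≤ 38 °C → Category FL (Flammable Liquid).
Curing-agent paste: self-accelerating decomposition temperature 42.1 °C < 55 °C → Category SR (Self-Reactive).
Category FL and Category SR may not share an outer package.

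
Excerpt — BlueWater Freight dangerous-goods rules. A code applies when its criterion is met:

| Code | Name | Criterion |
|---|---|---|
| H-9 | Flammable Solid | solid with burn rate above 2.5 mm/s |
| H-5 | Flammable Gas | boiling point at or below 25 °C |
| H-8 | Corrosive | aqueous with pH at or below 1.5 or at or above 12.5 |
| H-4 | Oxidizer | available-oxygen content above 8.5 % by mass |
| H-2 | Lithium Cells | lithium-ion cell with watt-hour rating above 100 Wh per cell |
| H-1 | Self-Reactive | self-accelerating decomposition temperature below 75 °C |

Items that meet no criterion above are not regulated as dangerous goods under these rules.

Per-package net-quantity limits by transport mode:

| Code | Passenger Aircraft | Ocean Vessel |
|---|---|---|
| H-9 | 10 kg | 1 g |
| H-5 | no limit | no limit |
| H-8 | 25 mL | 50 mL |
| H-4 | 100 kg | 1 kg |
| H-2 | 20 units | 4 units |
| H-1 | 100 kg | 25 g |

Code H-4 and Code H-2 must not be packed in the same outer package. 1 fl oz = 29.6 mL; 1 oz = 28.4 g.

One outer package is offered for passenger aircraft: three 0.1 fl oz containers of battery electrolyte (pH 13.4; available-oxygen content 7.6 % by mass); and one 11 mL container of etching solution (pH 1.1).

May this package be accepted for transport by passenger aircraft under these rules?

pH 13.4 meets the Code H-8 criterion (Corrosive), so the battery electrolyte is Code H-8.
With pH 1.1 (≤ 1.5), the etching solution falls in Code H-8.
Code H-8 net quantity: (three 0.1 fl oz containers = 8.88 mL) + 11 mL = 19.88 mL.
19.88 mL is within the passenger aircraft limit of 25 mL for Code H-8.

Yes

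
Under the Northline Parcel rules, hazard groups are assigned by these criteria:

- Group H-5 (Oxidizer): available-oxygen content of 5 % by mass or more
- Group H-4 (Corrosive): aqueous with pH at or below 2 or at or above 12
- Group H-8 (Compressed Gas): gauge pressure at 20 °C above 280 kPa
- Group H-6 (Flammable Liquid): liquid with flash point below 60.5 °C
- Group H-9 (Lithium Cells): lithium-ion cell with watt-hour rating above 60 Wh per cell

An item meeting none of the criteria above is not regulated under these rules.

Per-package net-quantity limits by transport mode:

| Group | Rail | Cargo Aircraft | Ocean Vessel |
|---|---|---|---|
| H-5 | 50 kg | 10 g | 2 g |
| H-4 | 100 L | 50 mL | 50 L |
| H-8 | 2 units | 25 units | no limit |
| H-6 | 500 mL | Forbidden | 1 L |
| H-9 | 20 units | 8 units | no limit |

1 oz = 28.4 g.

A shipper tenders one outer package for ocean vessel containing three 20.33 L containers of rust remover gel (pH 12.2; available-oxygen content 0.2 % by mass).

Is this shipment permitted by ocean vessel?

No

pH 12.2 meets the Group H-4 criterion (Corrosive), so the rust remover gel is Group H-4.
Group H-4 quantity: three 20.33 L containers = 60.99 L.
60.99 L > 50 L (ocean vessel limit, Group H-4) — over the limit.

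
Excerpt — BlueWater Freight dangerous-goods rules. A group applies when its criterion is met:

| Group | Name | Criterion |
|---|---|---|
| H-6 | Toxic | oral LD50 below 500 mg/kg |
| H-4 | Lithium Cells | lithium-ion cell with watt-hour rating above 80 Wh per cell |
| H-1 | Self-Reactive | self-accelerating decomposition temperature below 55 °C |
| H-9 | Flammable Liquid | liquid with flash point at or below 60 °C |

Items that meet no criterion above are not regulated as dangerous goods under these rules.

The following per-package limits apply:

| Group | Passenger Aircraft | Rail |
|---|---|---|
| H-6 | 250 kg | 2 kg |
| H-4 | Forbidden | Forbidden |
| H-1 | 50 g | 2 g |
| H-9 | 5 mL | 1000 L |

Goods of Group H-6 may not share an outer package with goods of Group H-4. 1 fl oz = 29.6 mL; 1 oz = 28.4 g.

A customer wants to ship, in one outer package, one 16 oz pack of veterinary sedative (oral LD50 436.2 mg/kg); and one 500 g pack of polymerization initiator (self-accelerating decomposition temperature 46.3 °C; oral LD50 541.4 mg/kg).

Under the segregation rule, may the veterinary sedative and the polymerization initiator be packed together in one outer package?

Veterinary sedative: oral LD50 436.2 mg/kg < 500 mg/kg → Group H-6 (Toxic).
Self-accelerating decomposition temperature 46.3 °C meets the Group H-1 criterion (Self-Reactive), so the polymerization initiator is Group H-1.
No segregation rule bars Group H-6 with Group H-1.

Yes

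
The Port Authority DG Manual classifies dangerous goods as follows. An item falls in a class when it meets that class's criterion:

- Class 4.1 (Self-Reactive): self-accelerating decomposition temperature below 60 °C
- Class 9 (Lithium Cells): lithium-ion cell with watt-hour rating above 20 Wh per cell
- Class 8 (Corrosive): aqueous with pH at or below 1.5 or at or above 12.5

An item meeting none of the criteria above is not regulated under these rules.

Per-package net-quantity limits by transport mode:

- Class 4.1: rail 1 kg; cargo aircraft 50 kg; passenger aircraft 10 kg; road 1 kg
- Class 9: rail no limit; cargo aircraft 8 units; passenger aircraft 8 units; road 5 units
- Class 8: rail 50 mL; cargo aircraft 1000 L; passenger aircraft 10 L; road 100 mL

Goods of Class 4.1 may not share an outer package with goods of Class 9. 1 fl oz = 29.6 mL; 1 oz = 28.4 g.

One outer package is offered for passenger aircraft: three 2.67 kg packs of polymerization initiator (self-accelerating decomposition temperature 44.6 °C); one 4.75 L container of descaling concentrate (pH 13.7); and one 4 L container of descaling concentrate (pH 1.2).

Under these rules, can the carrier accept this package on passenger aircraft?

Yes

With self-accelerating decomposition temperature 44.6 °C (< 60 °C), the polymerization initiator falls in Class 4.1.
pH 13.7 meets the Class 8 criterion (Corrosive), so the descaling concentrate is Class 8.
The descaling concentrate has pH 1.2, which is ≤ 1.5, so it is Class 8 (Corrosive).
Class 4.1 quantity: three 2.67 kg packs = 8.01 kg.
8.01 kg is within the passenger aircraft limit of 10 kg for Class 4.1.
Class 8 net quantity: 4.75 L + 4 L = 8.75 L.
That is within the Class 8 passenger aircraft limit of 10 L.
The segregation rule (Class 4.1 with Class 9) does not apply to Class 4.1 with Class 8.
Every hazard class is within its passenger aircraft limit and no segregation rule is violated.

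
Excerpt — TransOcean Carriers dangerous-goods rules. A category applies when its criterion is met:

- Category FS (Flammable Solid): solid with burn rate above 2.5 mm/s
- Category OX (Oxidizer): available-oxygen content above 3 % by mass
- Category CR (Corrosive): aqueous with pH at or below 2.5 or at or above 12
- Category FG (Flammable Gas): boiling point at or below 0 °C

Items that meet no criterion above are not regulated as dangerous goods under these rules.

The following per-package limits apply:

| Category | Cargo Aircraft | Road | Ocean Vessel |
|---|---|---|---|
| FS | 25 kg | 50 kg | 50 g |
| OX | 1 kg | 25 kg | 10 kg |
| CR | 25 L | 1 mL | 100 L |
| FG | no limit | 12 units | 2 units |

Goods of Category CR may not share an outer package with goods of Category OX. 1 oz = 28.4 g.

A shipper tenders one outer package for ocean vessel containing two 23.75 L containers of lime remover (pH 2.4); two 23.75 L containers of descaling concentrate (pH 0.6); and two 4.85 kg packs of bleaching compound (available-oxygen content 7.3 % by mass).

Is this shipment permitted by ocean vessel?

No

The lime remover has pH 2.4, which is ≤ 2.5, so it is Category CR (Corrosive).
pH 0.6 meets the Category CR criterion (Corrosive), so the descaling concentrate is Category CR.
Bleaching compound: available-oxygen content 7.3 % by mass > 3 % by mass → Category OX (Oxidizer).
Category CR net quantity: (two 23.75 L containers = 47.5 L) + (two 23.75 L containers = 47.5 L) = 95 L.
95 L ≤ 100 L (ocean vessel limit, Category CR) — within limit.
Category OX quantity: two 4.85 kg packs = 9.7 kg.
9.7 kg is within the ocean vessel limit of 10 kg for Category OX.
Category CR and Category OX may not share an outer package.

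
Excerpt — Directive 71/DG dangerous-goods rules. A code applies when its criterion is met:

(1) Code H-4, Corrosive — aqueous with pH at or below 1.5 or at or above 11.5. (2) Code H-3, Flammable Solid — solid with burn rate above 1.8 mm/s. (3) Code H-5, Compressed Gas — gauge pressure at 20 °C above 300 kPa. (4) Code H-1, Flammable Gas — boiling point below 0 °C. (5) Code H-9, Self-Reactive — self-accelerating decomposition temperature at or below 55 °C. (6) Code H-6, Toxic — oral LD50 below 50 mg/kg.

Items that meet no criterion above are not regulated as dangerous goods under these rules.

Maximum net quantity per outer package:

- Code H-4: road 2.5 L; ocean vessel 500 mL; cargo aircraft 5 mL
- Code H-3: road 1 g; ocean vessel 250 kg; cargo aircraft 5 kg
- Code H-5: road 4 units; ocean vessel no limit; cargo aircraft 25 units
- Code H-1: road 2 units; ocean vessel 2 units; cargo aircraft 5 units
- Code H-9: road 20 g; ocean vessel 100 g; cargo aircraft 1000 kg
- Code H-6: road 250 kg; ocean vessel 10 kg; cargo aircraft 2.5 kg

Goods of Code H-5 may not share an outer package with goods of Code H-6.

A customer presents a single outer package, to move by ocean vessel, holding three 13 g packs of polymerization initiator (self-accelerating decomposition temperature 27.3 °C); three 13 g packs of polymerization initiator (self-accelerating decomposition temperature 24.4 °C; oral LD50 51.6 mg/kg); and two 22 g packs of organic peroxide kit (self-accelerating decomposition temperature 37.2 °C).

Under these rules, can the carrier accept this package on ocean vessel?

With self-accelerating decomposition temperature 27.3 °C (≤ 55 °C), the polymerization initiator falls in Code H-9.
The polymerization initiator has self-accelerating decomposition temperature 24.4 °C, which is ≤ 55 °C, so it is Code H-9 (Self-Reactive).
Organic peroxide kit: self-accelerating decomposition temperature 37.2 °C ≤ 55 °C → Code H-9 (Self-Reactive).
Code H-9 net quantity: (three 13 g packs = 39 g) + (three 13 g packs = 39 g) + (two 22 g packs = 44 g) = 122 g.
That exceeds the Code H-9 ocean vessel limit of 100 g.

No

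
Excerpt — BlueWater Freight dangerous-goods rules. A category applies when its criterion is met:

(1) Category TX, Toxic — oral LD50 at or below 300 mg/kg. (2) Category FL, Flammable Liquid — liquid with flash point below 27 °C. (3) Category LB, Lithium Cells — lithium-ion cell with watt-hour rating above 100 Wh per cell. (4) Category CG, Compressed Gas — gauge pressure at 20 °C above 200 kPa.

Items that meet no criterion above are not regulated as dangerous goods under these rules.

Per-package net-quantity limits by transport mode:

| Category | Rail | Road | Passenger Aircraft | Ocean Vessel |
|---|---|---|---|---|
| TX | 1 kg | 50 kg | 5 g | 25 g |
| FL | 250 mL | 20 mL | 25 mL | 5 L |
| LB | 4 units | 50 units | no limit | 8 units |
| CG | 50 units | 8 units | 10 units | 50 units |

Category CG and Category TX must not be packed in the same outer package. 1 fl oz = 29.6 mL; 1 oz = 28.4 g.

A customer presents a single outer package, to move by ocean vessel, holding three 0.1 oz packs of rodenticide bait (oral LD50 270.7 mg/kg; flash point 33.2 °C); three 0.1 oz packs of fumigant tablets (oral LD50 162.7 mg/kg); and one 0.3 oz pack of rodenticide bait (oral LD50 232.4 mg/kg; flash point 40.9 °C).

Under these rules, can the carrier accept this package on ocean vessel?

With oral LD50 270.7 mg/kg (≤ 300 mg/kg), the rodenticide bait falls in Category TX.
The fumigant tablets have oral LD50 162.7 mg/kg, which is ≤ 300 mg/kg, so they are Category TX (Toxic).
Rodenticide bait: oral LD50 232.4 mg/kg ≤ 300 mg/kg → Category TX (Toxic).
Total Category TX: (three 0.1 oz packs = 8.52 g) + (three 0.1 oz packs = 8.52 g) + (one 0.3 oz pack = 8.52 g) = 25.56 g.
25.56 g exceeds the ocean vessel limit of 25 g for Category TX.

No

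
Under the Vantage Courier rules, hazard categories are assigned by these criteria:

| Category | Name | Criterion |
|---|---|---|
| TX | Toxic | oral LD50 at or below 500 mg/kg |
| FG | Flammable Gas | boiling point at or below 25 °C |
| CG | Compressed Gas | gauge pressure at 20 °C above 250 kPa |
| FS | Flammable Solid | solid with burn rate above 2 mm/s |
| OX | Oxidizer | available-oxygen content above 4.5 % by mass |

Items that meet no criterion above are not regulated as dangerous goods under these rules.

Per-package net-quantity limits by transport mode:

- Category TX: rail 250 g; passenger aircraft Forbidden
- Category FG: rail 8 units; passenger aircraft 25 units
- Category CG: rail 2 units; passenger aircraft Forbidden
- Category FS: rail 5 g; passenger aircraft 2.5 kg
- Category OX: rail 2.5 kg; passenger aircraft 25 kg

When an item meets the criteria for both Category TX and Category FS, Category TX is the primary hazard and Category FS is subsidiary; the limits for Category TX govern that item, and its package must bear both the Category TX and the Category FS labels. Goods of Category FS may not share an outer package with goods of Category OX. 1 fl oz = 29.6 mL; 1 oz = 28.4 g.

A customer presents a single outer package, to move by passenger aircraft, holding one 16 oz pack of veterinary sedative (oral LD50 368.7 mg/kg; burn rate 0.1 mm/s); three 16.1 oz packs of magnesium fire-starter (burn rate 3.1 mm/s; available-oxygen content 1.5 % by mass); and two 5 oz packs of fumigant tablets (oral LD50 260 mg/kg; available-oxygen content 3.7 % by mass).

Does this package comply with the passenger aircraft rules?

No

With oral LD50 368.7 mg/kg (≤ 500 mg/kg), the veterinary sedative falls in Category TX.
Burn rate 3.1 mm/s meets the Category FS criterion (Flammable Solid), so the magnesium fire-starter is Category FS.
Fumigant tablets: oral LD50 260 mg/kg ≤ 500 mg/kg → Category TX (Toxic).
Category TX net quantity: (one 16 oz pack = 454.4 g) + (two 5 oz packs = 284 g) = 738.4 g.
By passenger aircraft, Category TX is Forbidden regardless of quantity.
Category FS quantity: three 16.1 oz packs = 1371.72 g.
1371.72 g ≤ 2.5 kg (passenger aircraft limit, Category FS) — within limit.
The segregation rule (Category FS with Category OX) does not apply to Category TX with Category FS.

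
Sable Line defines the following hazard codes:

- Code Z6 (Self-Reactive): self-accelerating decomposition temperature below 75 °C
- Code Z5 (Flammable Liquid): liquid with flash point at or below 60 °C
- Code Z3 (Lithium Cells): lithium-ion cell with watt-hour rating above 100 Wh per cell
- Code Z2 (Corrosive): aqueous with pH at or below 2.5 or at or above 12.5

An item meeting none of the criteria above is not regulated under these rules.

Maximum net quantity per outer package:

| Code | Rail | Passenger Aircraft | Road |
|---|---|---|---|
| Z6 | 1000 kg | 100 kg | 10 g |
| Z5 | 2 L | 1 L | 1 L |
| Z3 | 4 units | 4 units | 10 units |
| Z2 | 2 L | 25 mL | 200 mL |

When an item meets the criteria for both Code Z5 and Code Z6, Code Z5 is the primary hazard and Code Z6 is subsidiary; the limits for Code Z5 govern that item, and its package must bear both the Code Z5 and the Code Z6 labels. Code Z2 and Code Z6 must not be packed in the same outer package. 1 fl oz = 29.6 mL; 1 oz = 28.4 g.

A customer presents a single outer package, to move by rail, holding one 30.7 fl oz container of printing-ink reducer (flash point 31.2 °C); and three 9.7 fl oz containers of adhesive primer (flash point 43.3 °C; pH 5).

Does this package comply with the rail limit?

Flash point 31.2 °C meets the Code Z5 criterion (Flammable Liquid), so the printing-ink reducer is Code Z5.
With flash point 43.3 °C (≤ 60 °C), the adhesive primer falls in Code Z5.
Code Z5 net quantity: (one 30.7 fl oz container = 908.72 mL) + (three 9.7 fl oz containers = 861.36 mL) = 1770.08 mL.
1770.08 mL is within the rail limit of 2 L for Code Z5.

Yes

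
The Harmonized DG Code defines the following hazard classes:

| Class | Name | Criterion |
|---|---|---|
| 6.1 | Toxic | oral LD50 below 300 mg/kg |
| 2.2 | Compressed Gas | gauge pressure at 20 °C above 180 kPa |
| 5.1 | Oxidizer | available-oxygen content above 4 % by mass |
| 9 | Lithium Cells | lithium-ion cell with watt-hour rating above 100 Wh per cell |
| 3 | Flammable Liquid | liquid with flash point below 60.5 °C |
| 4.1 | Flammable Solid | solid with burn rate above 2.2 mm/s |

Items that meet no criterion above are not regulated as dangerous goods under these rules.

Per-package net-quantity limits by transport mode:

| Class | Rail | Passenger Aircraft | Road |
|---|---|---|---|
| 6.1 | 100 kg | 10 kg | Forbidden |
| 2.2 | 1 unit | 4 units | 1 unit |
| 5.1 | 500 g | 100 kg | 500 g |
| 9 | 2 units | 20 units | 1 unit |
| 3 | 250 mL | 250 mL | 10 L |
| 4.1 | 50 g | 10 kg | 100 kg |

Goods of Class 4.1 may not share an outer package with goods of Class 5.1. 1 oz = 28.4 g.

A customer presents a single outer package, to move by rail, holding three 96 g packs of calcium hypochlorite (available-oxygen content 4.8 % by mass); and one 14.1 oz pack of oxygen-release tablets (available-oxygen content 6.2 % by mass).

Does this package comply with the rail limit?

No

With available-oxygen content 4.8 % by mass (> 4 % by mass), the calcium hypochlorite falls in Class 5.1.
Available-oxygen content 6.2 % by mass meets the Class 5.1 criterion (Oxidizer), so the oxygen-release tablets are Class 5.1.
Class 5.1 net quantity: (three 96 g packs = 288 g) + (one 14.1 oz pack = 400.44 g) = 688.44 g.
688.44 g exceeds the rail limit of 500 g for Class 5.1.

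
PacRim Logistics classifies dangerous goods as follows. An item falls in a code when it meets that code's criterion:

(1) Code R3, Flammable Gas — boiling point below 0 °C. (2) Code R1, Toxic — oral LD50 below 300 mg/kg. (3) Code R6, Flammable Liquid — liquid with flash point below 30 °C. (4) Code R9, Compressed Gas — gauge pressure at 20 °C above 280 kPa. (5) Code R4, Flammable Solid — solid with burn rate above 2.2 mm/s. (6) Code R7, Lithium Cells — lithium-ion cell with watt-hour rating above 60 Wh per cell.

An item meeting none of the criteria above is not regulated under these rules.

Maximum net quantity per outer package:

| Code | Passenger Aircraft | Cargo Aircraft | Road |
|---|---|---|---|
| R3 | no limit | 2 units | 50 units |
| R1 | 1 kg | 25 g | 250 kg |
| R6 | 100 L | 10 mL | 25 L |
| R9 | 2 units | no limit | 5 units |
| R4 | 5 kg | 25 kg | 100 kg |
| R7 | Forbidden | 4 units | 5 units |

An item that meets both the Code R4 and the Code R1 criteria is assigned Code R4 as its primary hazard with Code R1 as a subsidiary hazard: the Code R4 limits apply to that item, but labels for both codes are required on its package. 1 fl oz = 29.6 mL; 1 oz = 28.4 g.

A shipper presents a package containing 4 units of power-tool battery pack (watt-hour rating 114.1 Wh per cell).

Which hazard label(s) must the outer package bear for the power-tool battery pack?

Code R7

The power-tool battery pack has watt-hour rating 114.1 Wh per cell, which is > 60 Wh per cell, so it is Code R7 (Lithium Cells).
Only the Code R7 label is required.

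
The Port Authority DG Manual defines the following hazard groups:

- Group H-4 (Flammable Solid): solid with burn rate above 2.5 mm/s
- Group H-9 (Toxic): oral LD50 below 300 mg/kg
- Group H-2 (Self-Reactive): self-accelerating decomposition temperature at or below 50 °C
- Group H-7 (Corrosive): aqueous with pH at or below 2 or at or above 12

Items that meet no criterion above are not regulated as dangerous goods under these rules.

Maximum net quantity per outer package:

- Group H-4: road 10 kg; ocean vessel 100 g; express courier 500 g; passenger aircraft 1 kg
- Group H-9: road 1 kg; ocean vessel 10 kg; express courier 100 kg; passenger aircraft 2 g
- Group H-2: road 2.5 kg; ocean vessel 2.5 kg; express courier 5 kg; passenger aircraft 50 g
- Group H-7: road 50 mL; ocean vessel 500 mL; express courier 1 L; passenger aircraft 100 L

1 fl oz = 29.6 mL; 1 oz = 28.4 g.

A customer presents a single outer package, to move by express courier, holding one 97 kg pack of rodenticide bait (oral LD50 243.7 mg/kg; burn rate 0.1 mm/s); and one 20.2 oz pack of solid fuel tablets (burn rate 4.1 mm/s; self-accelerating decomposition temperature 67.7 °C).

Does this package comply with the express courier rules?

No

With oral LD50 243.7 mg/kg (< 300 mg/kg), the rodenticide bait falls in Group H-9.
Burn rate 4.1 mm/s meets the Group H-4 criterion (Flammable Solid), so the solid fuel tablets are Group H-4.
Group H-9 quantity: 97 kg.
That is within the Group H-9 express courier limit of 100 kg.
Group H-4 quantity: one 20.2 oz pack = 573.68 g.
573.68 g > 500 g (express courier limit, Group H-4) — over the limit.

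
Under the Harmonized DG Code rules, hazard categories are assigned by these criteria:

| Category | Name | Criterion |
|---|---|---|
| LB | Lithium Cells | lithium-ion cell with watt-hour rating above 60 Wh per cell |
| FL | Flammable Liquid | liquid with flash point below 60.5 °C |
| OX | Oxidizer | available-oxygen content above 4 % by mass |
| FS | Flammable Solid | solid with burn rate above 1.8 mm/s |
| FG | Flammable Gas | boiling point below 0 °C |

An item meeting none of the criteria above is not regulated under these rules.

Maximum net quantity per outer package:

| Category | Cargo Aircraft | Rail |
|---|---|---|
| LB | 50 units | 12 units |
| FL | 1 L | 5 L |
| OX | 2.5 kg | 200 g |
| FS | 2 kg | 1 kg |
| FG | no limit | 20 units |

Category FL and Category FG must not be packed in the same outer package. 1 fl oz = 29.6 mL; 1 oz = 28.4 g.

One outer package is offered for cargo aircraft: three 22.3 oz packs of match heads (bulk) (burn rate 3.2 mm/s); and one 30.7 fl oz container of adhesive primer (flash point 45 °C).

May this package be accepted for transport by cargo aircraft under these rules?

With burn rate 3.2 mm/s (> 1.8 mm/s), the match heads (bulk) fall in Category FS.
The adhesive primer has flash point 45 °C, which is < 60.5 °C, so it is Category FL (Flammable Liquid).
Category FL quantity: one 30.7 fl oz container = 908.72 mL.
That is within the Category FL cargo aircraft limit of 1 L.
Category FS quantity: three 22.3 oz packs = 1899.96 g.
1899.96 g ≤ 2 kg (cargo aircraft limit, Category FS) — within limit.
The segregation rule (Category FL with Category FG) does not apply to Category FL with Category FS.
Every hazard category is within its cargo aircraft limit and no segregation rule is violated.

Yes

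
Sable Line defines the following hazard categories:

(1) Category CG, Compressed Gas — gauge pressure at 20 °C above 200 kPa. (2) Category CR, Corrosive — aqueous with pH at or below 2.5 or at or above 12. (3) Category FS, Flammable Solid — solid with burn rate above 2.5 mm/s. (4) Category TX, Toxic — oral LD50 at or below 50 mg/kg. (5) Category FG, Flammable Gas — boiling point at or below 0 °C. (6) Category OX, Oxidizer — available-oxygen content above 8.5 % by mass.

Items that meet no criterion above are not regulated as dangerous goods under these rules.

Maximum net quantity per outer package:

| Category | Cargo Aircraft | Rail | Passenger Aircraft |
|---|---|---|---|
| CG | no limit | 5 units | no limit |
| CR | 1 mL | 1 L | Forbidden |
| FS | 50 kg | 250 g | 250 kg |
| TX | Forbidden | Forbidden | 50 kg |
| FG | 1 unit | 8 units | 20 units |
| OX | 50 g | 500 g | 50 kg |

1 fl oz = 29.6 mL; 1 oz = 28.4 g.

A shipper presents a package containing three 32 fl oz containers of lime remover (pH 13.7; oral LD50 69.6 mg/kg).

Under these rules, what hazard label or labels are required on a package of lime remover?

Category CR

Lime remover: pH 13.7 ≥ 12 → Category CR (Corrosive).
Only the Category CR label is required.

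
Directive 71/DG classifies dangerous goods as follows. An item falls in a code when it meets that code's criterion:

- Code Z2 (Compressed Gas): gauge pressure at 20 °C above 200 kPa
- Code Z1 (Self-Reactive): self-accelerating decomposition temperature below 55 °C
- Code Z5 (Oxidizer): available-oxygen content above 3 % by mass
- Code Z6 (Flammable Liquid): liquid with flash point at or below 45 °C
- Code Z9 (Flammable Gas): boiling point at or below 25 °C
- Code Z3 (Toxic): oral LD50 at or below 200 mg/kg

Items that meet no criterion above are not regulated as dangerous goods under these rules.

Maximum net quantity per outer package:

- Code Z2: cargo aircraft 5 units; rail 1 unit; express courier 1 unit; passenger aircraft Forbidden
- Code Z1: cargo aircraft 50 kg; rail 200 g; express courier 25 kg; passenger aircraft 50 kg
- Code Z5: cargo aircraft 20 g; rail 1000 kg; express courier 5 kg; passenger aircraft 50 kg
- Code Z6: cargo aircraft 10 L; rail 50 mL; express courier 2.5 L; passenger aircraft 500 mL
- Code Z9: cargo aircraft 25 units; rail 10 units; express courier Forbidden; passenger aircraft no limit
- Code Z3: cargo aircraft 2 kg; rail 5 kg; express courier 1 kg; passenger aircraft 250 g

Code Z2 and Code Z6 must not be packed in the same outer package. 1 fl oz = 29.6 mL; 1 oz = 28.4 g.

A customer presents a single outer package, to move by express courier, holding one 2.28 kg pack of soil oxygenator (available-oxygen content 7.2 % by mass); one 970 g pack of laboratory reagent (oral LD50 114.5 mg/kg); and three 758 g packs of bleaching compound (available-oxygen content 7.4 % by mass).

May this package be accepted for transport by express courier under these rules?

Yes

Soil oxygenator: available-oxygen content 7.2 % by mass > 3 % by mass → Code Z5 (Oxidizer).
Oral LD50 114.5 mg/kg meets the Code Z3 criterion (Toxic), so the laboratory reagent is Code Z3.
With available-oxygen content 7.4 % by mass (> 3 % by mass), the bleaching compound falls in Code Z5.
Total Code Z5: 2.28 kg + (three 758 g packs = 2.274 kg) = 4.554 kg.
That is within the Code Z5 express courier limit of 5 kg.
Code Z3 quantity: 970 g.
970 g is within the express courier limit of 1 kg for Code Z3.
The segregation rule (Code Z2 with Code Z6) does not apply to Code Z5 with Code Z3.
Every hazard code is within its express courier limit and no segregation rule is violated.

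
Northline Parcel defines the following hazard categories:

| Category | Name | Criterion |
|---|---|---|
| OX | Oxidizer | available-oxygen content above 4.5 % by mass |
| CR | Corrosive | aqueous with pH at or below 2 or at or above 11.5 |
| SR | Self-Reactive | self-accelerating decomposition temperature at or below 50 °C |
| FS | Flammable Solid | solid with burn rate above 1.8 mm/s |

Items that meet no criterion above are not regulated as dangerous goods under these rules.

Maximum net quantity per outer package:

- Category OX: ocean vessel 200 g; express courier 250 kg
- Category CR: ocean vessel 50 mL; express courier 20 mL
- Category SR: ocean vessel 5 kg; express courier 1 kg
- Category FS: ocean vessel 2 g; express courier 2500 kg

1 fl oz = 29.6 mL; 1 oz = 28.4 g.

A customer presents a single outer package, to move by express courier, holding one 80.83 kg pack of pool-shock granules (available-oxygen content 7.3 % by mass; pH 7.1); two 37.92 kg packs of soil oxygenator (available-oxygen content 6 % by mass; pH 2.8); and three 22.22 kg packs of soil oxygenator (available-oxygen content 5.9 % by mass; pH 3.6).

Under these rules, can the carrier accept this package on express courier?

The pool-shock granules have available-oxygen content 7.3 % by mass, which is > 4.5 % by mass, so they are Category OX (Oxidizer).
With available-oxygen content 6 % by mass (> 4.5 % by mass), the soil oxygenator falls in Category OX.
With available-oxygen content 5.9 % by mass (> 4.5 % by mass), the soil oxygenator falls in Category OX.
Total Category OX: 80.83 kg + (two 37.92 kg packs = 75.84 kg) + (three 22.22 kg packs = 66.66 kg) = 223.33 kg.
223.33 kg is within the express courier limit of 250 kg for Category OX.

Yes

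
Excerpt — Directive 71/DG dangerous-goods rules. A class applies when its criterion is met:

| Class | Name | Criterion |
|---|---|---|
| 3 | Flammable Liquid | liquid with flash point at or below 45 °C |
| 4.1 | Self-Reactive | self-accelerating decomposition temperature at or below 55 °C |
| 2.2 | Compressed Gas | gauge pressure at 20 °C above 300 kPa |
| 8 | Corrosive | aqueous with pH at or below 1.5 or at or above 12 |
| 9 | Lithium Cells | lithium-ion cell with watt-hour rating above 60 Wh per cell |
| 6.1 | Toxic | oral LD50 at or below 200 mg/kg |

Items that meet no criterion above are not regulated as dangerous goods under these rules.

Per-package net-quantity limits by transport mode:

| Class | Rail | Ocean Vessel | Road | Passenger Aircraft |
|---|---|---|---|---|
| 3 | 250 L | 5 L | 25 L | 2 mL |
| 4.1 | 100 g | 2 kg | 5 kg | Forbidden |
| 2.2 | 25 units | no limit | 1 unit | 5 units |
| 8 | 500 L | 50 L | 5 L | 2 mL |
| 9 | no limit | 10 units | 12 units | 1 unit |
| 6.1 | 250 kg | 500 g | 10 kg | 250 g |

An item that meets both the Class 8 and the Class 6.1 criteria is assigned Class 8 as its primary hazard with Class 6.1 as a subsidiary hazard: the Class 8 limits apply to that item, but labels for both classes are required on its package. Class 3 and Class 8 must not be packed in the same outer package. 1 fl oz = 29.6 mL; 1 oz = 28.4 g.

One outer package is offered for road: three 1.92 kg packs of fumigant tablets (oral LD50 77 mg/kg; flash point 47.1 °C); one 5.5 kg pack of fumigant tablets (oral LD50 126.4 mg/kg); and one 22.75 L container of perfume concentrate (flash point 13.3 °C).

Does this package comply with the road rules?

No

With oral LD50 77 mg/kg (≤ 200 mg/kg), the fumigant tablets fall in Class 6.1.
Oral LD50 126.4 mg/kg meets the Class 6.1 criterion (Toxic), so the fumigant tablets are Class 6.1.
The perfume concentrate has flash point 13.3 °C, which is ≤ 45 °C, so it is Class 3 (Flammable Liquid).
Class 6.1 net quantity: (three 1.92 kg packs = 5.76 kg) + 5.5 kg = 11.26 kg.
11.26 kg exceeds the road limit of 10 kg for Class 6.1.
Class 3 quantity: 22.75 L.
22.75 L ≤ 25 L (road limit, Class 3) — within limit.
The segregation rule (Class 3 with Class 8) does not apply to Class 6.1 with Class 3.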